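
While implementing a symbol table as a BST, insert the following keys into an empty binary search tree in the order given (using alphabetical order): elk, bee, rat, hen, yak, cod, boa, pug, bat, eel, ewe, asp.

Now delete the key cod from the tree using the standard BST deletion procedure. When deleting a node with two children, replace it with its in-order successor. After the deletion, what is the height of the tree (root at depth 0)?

Insert elk: tree is empty, so elk becomes the root.
Insert bee: bee < elk → go left. Place as left child of elk.
Insert rat: rat > elk → go right. Place as right child of elk.
Insert hen: hen > elk → go right; hen < rat → go left. Place as left child of rat.
Insert yak: yak > elk → go right; yak > rat → go right. Place as right child of rat.
Insert cod: cod < elk → go left; cod > bee → go right. Place as right child of bee.
Insert boa: boa < elk → go left; boa > bee → go right; boa < cod → go left. Place as left child of cod.
Insert pug: pug > elk → go right; pug < rat → go left; pug > hen → go right. Place as right child of hen.
Insert bat: bat < elk → go left; bat < bee → go left. Place as left child of bee.
Insert eel: eel < elk → go left; eel > bee → go right; eel > cod → go right. Place as right child of cod.
Insert ewe: ewe > elk → go right; ewe < rat → go left; ewe < hen → go left. Place as left child of hen.
Insert asp: asp < elk → go left; asp < bee → go left; asp < bat → go left. Place as left child of bat.

Delete cod (two children — replace with in-order successor).
After deletion, deepest node is boa at depth 3.

3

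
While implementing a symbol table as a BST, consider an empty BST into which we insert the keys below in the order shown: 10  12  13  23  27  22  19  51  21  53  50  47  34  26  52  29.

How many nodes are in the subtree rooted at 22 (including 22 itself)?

10: root
12: right child of 10 (depth 1)
13: right child of 12 (depth 2)
23: right child of 13 (depth 3)
27: right child of 23 (depth 4)
22: left child of 23 (depth 4)
19: left child of 22 (depth 5)
51: right child of 27 (depth 5)
21: right child of 19 (depth 6)
53: right child of 51 (depth 6)
50: left child of 51 (depth 6)
47: left child of 50 (depth 7)
34: left child of 47 (depth 8)
26: left child of 27 (depth 5)
52: left child of 53 (depth 7)
29: left child of 34 (depth 9)

Subtree rooted at 22 contains: 22, 19, 21 — 3 nodes.

3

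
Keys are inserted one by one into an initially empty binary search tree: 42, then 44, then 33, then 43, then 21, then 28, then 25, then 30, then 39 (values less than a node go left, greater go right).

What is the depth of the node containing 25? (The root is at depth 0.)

4

42: root
44: right child of 42 (depth 1)
33: left child of 42 (depth 1)
43: left child of 44 (depth 2)
21: left child of 33 (depth 2)
28: right child of 21 (depth 3)
25: left child of 28 (depth 4)
30: right child of 28 (depth 4)
39: right child of 33 (depth 2)

Path to 25: 42 → 33 → 21 → 28 → 25, which is 4 edges.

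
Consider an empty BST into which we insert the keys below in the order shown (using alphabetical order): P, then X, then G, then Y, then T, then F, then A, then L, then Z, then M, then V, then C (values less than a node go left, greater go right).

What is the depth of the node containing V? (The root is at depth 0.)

Insert P: tree is empty, so P becomes the root.
Insert X: X > P → go right. Place as right child of P.
Insert G: G < P → go left. Place as left child of P.
Insert Y: Y > P → go right; Y > X → go right. Place as right child of X.
Insert T: T > P → go right; T < X → go left. Place as left child of X.
Insert F: F < P → go left; F < G → go left. Place as left child of G.
Insert A: A < P → go left; A < G → go left; A < F → go left. Place as left child of F.
Insert L: L < P → go left; L > G → go right. Place as right child of G.
Insert Z: Z > P → go right; Z > X → go right; Z > Y → go right. Place as right child of Y.
Insert M: M < P → go left; M > G → go right; M > L → go right. Place as right child of L.
Insert V: V > P → go right; V < X → go left; V > T → go right. Place as right child of T.
Insert C: C < P → go left; C < G → go left; C < F → go left; C > A → go right. Place as right child of A.

Path to V: P → X → T → V, which is 3 edges.

3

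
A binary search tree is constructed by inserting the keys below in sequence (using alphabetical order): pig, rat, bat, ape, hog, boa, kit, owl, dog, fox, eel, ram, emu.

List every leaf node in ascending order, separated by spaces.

ape emu owl ram

Insert pig: tree is empty, so pig becomes the root.
Insert rat: rat > pig → go right. Place as right child of pig.
Insert bat: bat < pig → go left. Place as left child of pig.
Insert ape: ape < pig → go left; ape < bat → go left. Place as left child of bat.
Insert hog: hog < pig → go left; hog > bat → go right. Place as right child of bat.
Insert boa: boa < pig → go left; boa > bat → go right; boa < hog → go left. Place as left child of hog.
Insert kit: kit < pig → go left; kit > bat → go right; kit > hog → go right. Place as right child of hog.
Insert owl: owl < pig → go left; owl > bat → go right; owl > hog → go right; owl > kit → go right. Place as right child of kit.
Insert dog: dog < pig → go left; dog > bat → go right; dog < hog → go left; dog > boa → go right. Place as right child of boa.
Insert fox: fox < pig → go left; fox > bat → go right; fox < hog → go left; fox > boa → go right; fox > dog → go right. Place as right child of dog.
Insert eel: eel < pig → go left; eel > bat → go right; eel < hog → go left; eel > boa → go right; eel > dog → go right; eel < fox → go left. Place as left child of fox.
Insert ram: ram > pig → go right; ram < rat → go left. Place as left child of rat.
Insert emu: emu < pig → go left; emu > bat → go right; emu < hog → go left; emu > boa → go right; emu > dog → go right; emu < fox → go left; emu > eel → go right. Place as right child of eel.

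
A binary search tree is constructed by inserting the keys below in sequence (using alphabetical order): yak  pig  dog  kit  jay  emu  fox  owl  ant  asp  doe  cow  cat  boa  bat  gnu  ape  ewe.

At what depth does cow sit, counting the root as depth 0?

6

yak: root
pig: left child of yak (depth 1)
dog: left child of pig (depth 2)
kit: right child of dog (depth 3)
jay: left child of kit (depth 4)
emu: left child of jay (depth 5)
fox: right child of emu (depth 6)
owl: right child of kit (depth 4)
ant: left child of dog (depth 3)
asp: right child of ant (depth 4)
doe: right child of asp (depth 5)
cow: left child of doe (depth 6)
cat: left child of cow (depth 7)
boa: left child of cat (depth 8)
bat: left child of boa (depth 9)
gnu: right child of fox (depth 7)
ape: left child of asp (depth 5)
ewe: left child of fox (depth 7)

Path to cow: yak → pig → dog → ant → asp → doe → cow, which is 6 edges.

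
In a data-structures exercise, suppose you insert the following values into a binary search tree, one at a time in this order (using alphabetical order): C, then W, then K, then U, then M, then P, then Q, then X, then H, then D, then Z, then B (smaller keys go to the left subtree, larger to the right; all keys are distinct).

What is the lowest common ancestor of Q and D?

K

C: root
W: right child of C (depth 1)
K: left child of W (depth 2)
U: right child of K (depth 3)
M: left child of U (depth 4)
P: right child of M (depth 5)
Q: right child of P (depth 6)
X: right child of W (depth 2)
H: left child of K (depth 3)
D: left child of H (depth 4)
Z: right child of X (depth 3)
B: left child of C (depth 1)

Path to Q: C → W → K → U → M → P → Q
Path to D: C → W → K → H → D
The paths share a prefix ending at K, then split left and right.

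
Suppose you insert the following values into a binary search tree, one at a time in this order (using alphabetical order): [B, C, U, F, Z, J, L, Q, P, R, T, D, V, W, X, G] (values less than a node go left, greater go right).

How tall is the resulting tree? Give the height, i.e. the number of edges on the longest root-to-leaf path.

8

Insert B: tree is empty, so B becomes the root.
Insert C: C > B → go right. Place as right child of B.
Insert U: U > B → go right; U > C → go right. Place as right child of C.
Insert F: F > B → go right; F > C → go right; F < U → go left. Place as left child of U.
Insert Z: Z > B → go right; Z > C → go right; Z > U → go right. Place as right child of U.
Insert J: J > B → go right; J > C → go right; J < U → go left; J > F → go right. Place as right child of F.
Insert L: L > B → go right; L > C → go right; L < U → go left; L > F → go right; L > J → go right. Place as right child of J.
Insert Q: Q > B → go right; Q > C → go right; Q < U → go left; Q > F → go right; Q > J → go right; Q > L → go right. Place as right child of L.
Insert P: P > B → go right; P > C → go right; P < U → go left; P > F → go right; P > J → go right; P > L → go right; P < Q → go left. Place as left child of Q.
Insert R: R > B → go right; R > C → go right; R < U → go left; R > F → go right; R > J → go right; R > L → go right; R > Q → go right. Place as right child of Q.
Insert T: T > B → go right; T > C → go right; T < U → go left; T > F → go right; T > J → go right; T > L → go right; T > Q → go right; T > R → go right. Place as right child of R.
Insert D: D > B → go right; D > C → go right; D < U → go left; D < F → go left. Place as left child of F.
Insert V: V > B → go right; V > C → go right; V > U → go right; V < Z → go left. Place as left child of Z.
Insert W: W > B → go right; W > C → go right; W > U → go right; W < Z → go left; W > V → go right. Place as right child of V.
Insert X: X > B → go right; X > C → go right; X > U → go right; X < Z → go left; X > V → go right; X > W → go right. Place as right child of W.
Insert G: G > B → go right; G > C → go right; G < U → go left; G > F → go right; G < J → go left. Place as left child of J.

The deepest node is T at depth 8.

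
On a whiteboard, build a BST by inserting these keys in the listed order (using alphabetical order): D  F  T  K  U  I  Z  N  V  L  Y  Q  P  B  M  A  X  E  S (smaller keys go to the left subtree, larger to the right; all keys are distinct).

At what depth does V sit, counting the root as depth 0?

5

D: root
F: right child of D (depth 1)
T: right child of F (depth 2)
K: left child of T (depth 3)
U: right child of T (depth 3)
I: left child of K (depth 4)
Z: right child of U (depth 4)
N: right child of K (depth 4)
V: left child of Z (depth 5)
L: left child of N (depth 5)
Y: right child of V (depth 6)
Q: right child of N (depth 5)
P: left child of Q (depth 6)
B: left child of D (depth 1)
M: right child of L (depth 6)
A: left child of B (depth 2)
X: left child of Y (depth 7)
E: left child of F (depth 2)
S: right child of Q (depth 6)

Path to V: D → F → T → U → Z → V, which is 5 edges.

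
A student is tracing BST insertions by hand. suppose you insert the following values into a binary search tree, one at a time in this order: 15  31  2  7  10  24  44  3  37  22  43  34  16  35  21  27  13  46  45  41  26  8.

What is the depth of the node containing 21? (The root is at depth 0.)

5

Insert 15: tree is empty, so 15 becomes the root.
Insert 31: 31 > 15 → go right. Place as right child of 15.
Insert 2: 2 < 15 → go left. Place as left child of 15.
Insert 7: 7 < 15 → go left; 7 > 2 → go right. Place as right child of 2.
Insert 10: 10 < 15 → go left; 10 > 2 → go right; 10 > 7 → go right. Place as right child of 7.
Insert 24: 24 > 15 → go right; 24 < 31 → go left. Place as left child of 31.
Insert 44: 44 > 15 → go right; 44 > 31 → go right. Place as right child of 31.
Insert 3: 3 < 15 → go left; 3 > 2 → go right; 3 < 7 → go left. Place as left child of 7.
Insert 37: 37 > 15 → go right; 37 > 31 → go right; 37 < 44 → go left. Place as left child of 44.
Insert 22: 22 > 15 → go right; 22 < 31 → go left; 22 < 24 → go left. Place as left child of 24.
Insert 43: 43 > 15 → go right; 43 > 31 → go right; 43 < 44 → go left; 43 > 37 → go right. Place as right child of 37.
Insert 34: 34 > 15 → go right; 34 > 31 → go right; 34 < 44 → go left; 34 < 37 → go left. Place as left child of 37.
Insert 16: 16 > 15 → go right; 16 < 31 → go left; 16 < 24 → go left; 16 < 22 → go left. Place as left child of 22.
Insert 35: 35 > 15 → go right; 35 > 31 → go right; 35 < 44 → go left; 35 < 37 → go left; 35 > 34 → go right. Place as right child of 34.
Insert 21: 21 > 15 → go right; 21 < 31 → go left; 21 < 24 → go left; 21 < 22 → go left; 21 > 16 → go right. Place as right child of 16.
Insert 27: 27 > 15 → go right; 27 < 31 → go left; 27 > 24 → go right. Place as right child of 24.
Insert 13: 13 < 15 → go left; 13 > 2 → go right; 13 > 7 → go right; 13 > 10 → go right. Place as right child of 10.
Insert 46: 46 > 15 → go right; 46 > 31 → go right; 46 > 44 → go right. Place as right child of 44.
Insert 45: 45 > 15 → go right; 45 > 31 → go right; 45 > 44 → go right; 45 < 46 → go left. Place as left child of 46.
Insert 41: 41 > 15 → go right; 41 > 31 → go right; 41 < 44 → go left; 41 > 37 → go right; 41 < 43 → go left. Place as left child of 43.
Insert 26: 26 > 15 → go right; 26 < 31 → go left; 26 > 24 → go right; 26 < 27 → go left. Place as left child of 27.
Insert 8: 8 < 15 → go left; 8 > 2 → go right; 8 > 7 → go right; 8 < 10 → go left. Place as left child of 10.

Path to 21: 15 → 31 → 24 → 22 → 16 → 21, which is 5 edges.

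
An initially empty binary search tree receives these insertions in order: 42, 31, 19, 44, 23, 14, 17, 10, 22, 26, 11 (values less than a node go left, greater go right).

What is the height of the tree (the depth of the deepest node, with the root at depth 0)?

Insert 42: tree is empty, so 42 becomes the root.
Insert 31: 31 < 42 → go left. Place as left child of 42.
Insert 19: 19 < 42 → go left; 19 < 31 → go left. Place as left child of 31.
Insert 44: 44 > 42 → go right. Place as right child of 42.
Insert 23: 23 < 42 → go left; 23 < 31 → go left; 23 > 19 → go right. Place as right child of 19.
Insert 14: 14 < 42 → go left; 14 < 31 → go left; 14 < 19 → go left. Place as left child of 19.
Insert 17: 17 < 42 → go left; 17 < 31 → go left; 17 < 19 → go left; 17 > 14 → go right. Place as right child of 14.
Insert 10: 10 < 42 → go left; 10 < 31 → go left; 10 < 19 → go left; 10 < 14 → go left. Place as left child of 14.
Insert 22: 22 < 42 → go left; 22 < 31 → go left; 22 > 19 → go right; 22 < 23 → go left. Place as left child of 23.
Insert 26: 26 < 42 → go left; 26 < 31 → go left; 26 > 19 → go right; 26 > 23 → go right. Place as right child of 23.
Insert 11: 11 < 42 → go left; 11 < 31 → go left; 11 < 19 → go left; 11 < 14 → go left; 11 > 10 → go right. Place as right child of 10.

The deepest node is 11 at depth 5.

5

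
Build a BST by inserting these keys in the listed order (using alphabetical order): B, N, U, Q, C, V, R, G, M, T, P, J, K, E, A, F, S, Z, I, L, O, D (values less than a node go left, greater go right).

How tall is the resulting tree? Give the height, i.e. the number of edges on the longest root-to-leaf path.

Resulting structure (node: left, right):
  B: L=A, R=N
  N: L=C, R=U
  U: L=Q, R=V
  Q: L=P, R=R
  C: L=–, R=G
  V: L=–, R=Z
  R: L=–, R=T
  G: L=E, R=M
  M: L=J, R=–
  T: L=S, R=–
  P: L=O, R=–
  J: L=I, R=K
  K: L=–, R=L
  E: L=D, R=F
  A: L=–, R=–
  F: L=–, R=–
  S: L=–, R=–
  Z: L=–, R=–
  I: L=–, R=–
  L: L=–, R=–
  O: L=–, R=–
  D: L=–, R=–

The deepest node is L at depth 7.

7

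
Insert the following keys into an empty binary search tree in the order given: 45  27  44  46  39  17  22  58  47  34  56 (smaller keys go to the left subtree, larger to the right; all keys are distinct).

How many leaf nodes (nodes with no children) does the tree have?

3

45: root
27: left child of 45 (depth 1)
44: right child of 27 (depth 2)
46: right child of 45 (depth 1)
39: left child of 44 (depth 3)
17: left child of 27 (depth 2)
22: right child of 17 (depth 3)
58: right child of 46 (depth 2)
47: left child of 58 (depth 3)
34: left child of 39 (depth 4)
56: right child of 47 (depth 4)

Leaves: 22, 34, 56 — 3 in total.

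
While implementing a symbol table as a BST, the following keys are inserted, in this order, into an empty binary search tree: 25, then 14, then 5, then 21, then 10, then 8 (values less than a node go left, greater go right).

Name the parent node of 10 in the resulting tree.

5

Resulting structure (node: left, right):
  25: L=14, R=–
  14: L=5, R=21
  5: L=–, R=10
  21: L=–, R=–
  10: L=8, R=–
  8: L=–, R=–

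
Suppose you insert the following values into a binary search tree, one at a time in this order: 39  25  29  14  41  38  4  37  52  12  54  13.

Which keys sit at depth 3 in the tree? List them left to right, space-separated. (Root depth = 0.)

4 38 54

Insert 39: tree is empty, so 39 becomes the root.
Insert 25: 25 < 39 → go left. Place as left child of 39.
Insert 29: 29 < 39 → go left; 29 > 25 → go right. Place as right child of 25.
Insert 14: 14 < 39 → go left; 14 < 25 → go left. Place as left child of 25.
Insert 41: 41 > 39 → go right. Place as right child of 39.
Insert 38: 38 < 39 → go left; 38 > 25 → go right; 38 > 29 → go right. Place as right child of 29.
Insert 4: 4 < 39 → go left; 4 < 25 → go left; 4 < 14 → go left. Place as left child of 14.
Insert 37: 37 < 39 → go left; 37 > 25 → go right; 37 > 29 → go right; 37 < 38 → go left. Place as left child of 38.
Insert 52: 52 > 39 → go right; 52 > 41 → go right. Place as right child of 41.
Insert 12: 12 < 39 → go left; 12 < 25 → go left; 12 < 14 → go left; 12 > 4 → go right. Place as right child of 4.
Insert 54: 54 > 39 → go right; 54 > 41 → go right; 54 > 52 → go right. Place as right child of 52.
Insert 13: 13 < 39 → go left; 13 < 25 → go left; 13 < 14 → go left; 13 > 4 → go right; 13 > 12 → go right. Place as right child of 12.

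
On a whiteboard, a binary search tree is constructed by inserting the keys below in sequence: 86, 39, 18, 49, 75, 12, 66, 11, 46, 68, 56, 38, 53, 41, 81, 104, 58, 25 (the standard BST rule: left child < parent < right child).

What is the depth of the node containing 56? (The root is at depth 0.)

5

Insert 86: tree is empty, so 86 becomes the root.
Insert 39: 39 < 86 → go left. Place as left child of 86.
Insert 18: 18 < 86 → go left; 18 < 39 → go left. Place as left child of 39.
Insert 49: 49 < 86 → go left; 49 > 39 → go right. Place as right child of 39.
Insert 75: 75 < 86 → go left; 75 > 39 → go right; 75 > 49 → go right. Place as right child of 49.
Insert 12: 12 < 86 → go left; 12 < 39 → go left; 12 < 18 → go left. Place as left child of 18.
Insert 66: 66 < 86 → go left; 66 > 39 → go right; 66 > 49 → go right; 66 < 75 → go left. Place as left child of 75.
Insert 11: 11 < 86 → go left; 11 < 39 → go left; 11 < 18 → go left; 11 < 12 → go left. Place as left child of 12.
Insert 46: 46 < 86 → go left; 46 > 39 → go right; 46 < 49 → go left. Place as left child of 49.
Insert 68: 68 < 86 → go left; 68 > 39 → go right; 68 > 49 → go right; 68 < 75 → go left; 68 > 66 → go right. Place as right child of 66.
Insert 56: 56 < 86 → go left; 56 > 39 → go right; 56 > 49 → go right; 56 < 75 → go left; 56 < 66 → go left. Place as left child of 66.
Insert 38: 38 < 86 → go left; 38 < 39 → go left; 38 > 18 → go right. Place as right child of 18.
Insert 53: 53 < 86 → go left; 53 > 39 → go right; 53 > 49 → go right; 53 < 75 → go left; 53 < 66 → go left; 53 < 56 → go left. Place as left child of 56.
Insert 41: 41 < 86 → go left; 41 > 39 → go right; 41 < 49 → go left; 41 < 46 → go left. Place as left child of 46.
Insert 81: 81 < 86 → go left; 81 > 39 → go right; 81 > 49 → go right; 81 > 75 → go right. Place as right child of 75.
Insert 104: 104 > 86 → go right. Place as right child of 86.
Insert 58: 58 < 86 → go left; 58 > 39 → go right; 58 > 49 → go right; 58 < 75 → go left; 58 < 66 → go left; 58 > 56 → go right. Place as right child of 56.
Insert 25: 25 < 86 → go left; 25 < 39 → go left; 25 > 18 → go right; 25 < 38 → go left. Place as left child of 38.

Path to 56: 86 → 39 → 49 → 75 → 66 → 56, which is 5 edges.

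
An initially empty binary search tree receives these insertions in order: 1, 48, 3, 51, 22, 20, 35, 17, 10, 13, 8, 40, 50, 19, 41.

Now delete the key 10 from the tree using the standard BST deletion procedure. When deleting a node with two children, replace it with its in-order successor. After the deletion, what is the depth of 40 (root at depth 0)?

1: root
48: right child of 1 (depth 1)
3: left child of 48 (depth 2)
51: right child of 48 (depth 2)
22: right child of 3 (depth 3)
20: left child of 22 (depth 4)
35: right child of 22 (depth 4)
17: left child of 20 (depth 5)
10: left child of 17 (depth 6)
13: right child of 10 (depth 7)
8: left child of 10 (depth 7)
40: right child of 35 (depth 5)
50: left child of 51 (depth 3)
19: right child of 17 (depth 6)
41: right child of 40 (depth 6)

Delete 10 (two children — replace with in-order successor).
After deletion, path to 40: 1 → 48 → 3 → 22 → 35 → 40.

5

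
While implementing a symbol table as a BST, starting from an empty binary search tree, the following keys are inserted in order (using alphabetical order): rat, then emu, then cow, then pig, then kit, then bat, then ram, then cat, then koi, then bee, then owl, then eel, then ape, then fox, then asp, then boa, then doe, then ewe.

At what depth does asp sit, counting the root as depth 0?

5

rat: root
emu: left child of rat (depth 1)
cow: left child of emu (depth 2)
pig: right child of emu (depth 2)
kit: left child of pig (depth 3)
bat: left child of cow (depth 3)
ram: right child of pig (depth 3)
cat: right child of bat (depth 4)
koi: right child of kit (depth 4)
bee: left child of cat (depth 5)
owl: right child of koi (depth 5)
eel: right child of cow (depth 3)
ape: left child of bat (depth 4)
fox: left child of kit (depth 4)
asp: right child of ape (depth 5)
boa: right child of bee (depth 6)
doe: left child of eel (depth 4)
ewe: left child of fox (depth 5)

Path to asp: rat → emu → cow → bat → ape → asp, which is 5 edges.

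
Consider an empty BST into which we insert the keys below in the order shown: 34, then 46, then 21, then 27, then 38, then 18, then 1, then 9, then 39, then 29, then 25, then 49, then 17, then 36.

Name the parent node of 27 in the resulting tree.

34: root
46: right child of 34 (depth 1)
21: left child of 34 (depth 1)
27: right child of 21 (depth 2)
38: left child of 46 (depth 2)
18: left child of 21 (depth 2)
1: left child of 18 (depth 3)
9: right child of 1 (depth 4)
39: right child of 38 (depth 3)
29: right child of 27 (depth 3)
25: left child of 27 (depth 3)
49: right child of 46 (depth 2)
17: right child of 9 (depth 5)
36: left child of 38 (depth 3)

21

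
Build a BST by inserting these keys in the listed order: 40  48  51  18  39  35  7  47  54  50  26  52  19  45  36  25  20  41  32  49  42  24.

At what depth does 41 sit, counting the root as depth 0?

40: root
48: right child of 40 (depth 1)
51: right child of 48 (depth 2)
18: left child of 40 (depth 1)
39: right child of 18 (depth 2)
35: left child of 39 (depth 3)
7: left child of 18 (depth 2)
47: left child of 48 (depth 2)
54: right child of 51 (depth 3)
50: left child of 51 (depth 3)
26: left child of 35 (depth 4)
52: left child of 54 (depth 4)
19: left child of 26 (depth 5)
45: left child of 47 (depth 3)
36: right child of 35 (depth 4)
25: right child of 19 (depth 6)
20: left child of 25 (depth 7)
41: left child of 45 (depth 4)
32: right child of 26 (depth 5)
49: left child of 50 (depth 4)
42: right child of 41 (depth 5)
24: right child of 20 (depth 8)

Path to 41: 40 → 48 → 47 → 45 → 41, which is 4 edges.

4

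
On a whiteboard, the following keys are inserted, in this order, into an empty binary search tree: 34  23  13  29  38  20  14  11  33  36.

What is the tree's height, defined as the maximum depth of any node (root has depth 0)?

4

Insert 34: tree is empty, so 34 becomes the root.
Insert 23: 23 < 34 → go left. Place as left child of 34.
Insert 13: 13 < 34 → go left; 13 < 23 → go left. Place as left child of 23.
Insert 29: 29 < 34 → go left; 29 > 23 → go right. Place as right child of 23.
Insert 38: 38 > 34 → go right. Place as right child of 34.
Insert 20: 20 < 34 → go left; 20 < 23 → go left; 20 > 13 → go right. Place as right child of 13.
Insert 14: 14 < 34 → go left; 14 < 23 → go left; 14 > 13 → go right; 14 < 20 → go left. Place as left child of 20.
Insert 11: 11 < 34 → go left; 11 < 23 → go left; 11 < 13 → go left. Place as left child of 13.
Insert 33: 33 < 34 → go left; 33 > 23 → go right; 33 > 29 → go right. Place as right child of 29.
Insert 36: 36 > 34 → go right; 36 < 38 → go left. Place as left child of 38.

The deepest node is 14 at depth 4.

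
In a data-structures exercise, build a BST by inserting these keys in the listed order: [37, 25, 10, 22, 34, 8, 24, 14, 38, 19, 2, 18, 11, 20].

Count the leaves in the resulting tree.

Insert 37: tree is empty, so 37 becomes the root.
Insert 25: 25 < 37 → go left. Place as left child of 37.
Insert 10: 10 < 37 → go left; 10 < 25 → go left. Place as left child of 25.
Insert 22: 22 < 37 → go left; 22 < 25 → go left; 22 > 10 → go right. Place as right child of 10.
Insert 34: 34 < 37 → go left; 34 > 25 → go right. Place as right child of 25.
Insert 8: 8 < 37 → go left; 8 < 25 → go left; 8 < 10 → go left. Place as left child of 10.
Insert 24: 24 < 37 → go left; 24 < 25 → go left; 24 > 10 → go right; 24 > 22 → go right. Place as right child of 22.
Insert 14: 14 < 37 → go left; 14 < 25 → go left; 14 > 10 → go right; 14 < 22 → go left. Place as left child of 22.
Insert 38: 38 > 37 → go right. Place as right child of 37.
Insert 19: 19 < 37 → go left; 19 < 25 → go left; 19 > 10 → go right; 19 < 22 → go left; 19 > 14 → go right. Place as right child of 14.
Insert 2: 2 < 37 → go left; 2 < 25 → go left; 2 < 10 → go left; 2 < 8 → go left. Place as left child of 8.
Insert 18: 18 < 37 → go left; 18 < 25 → go left; 18 > 10 → go right; 18 < 22 → go left; 18 > 14 → go right; 18 < 19 → go left. Place as left child of 19.
Insert 11: 11 < 37 → go left; 11 < 25 → go left; 11 > 10 → go right; 11 < 22 → go left; 11 < 14 → go left. Place as left child of 14.
Insert 20: 20 < 37 → go left; 20 < 25 → go left; 20 > 10 → go right; 20 < 22 → go left; 20 > 14 → go right; 20 > 19 → go right. Place as right child of 19.

Leaves: 2, 11, 18, 20, 24, 34, 38 — 7 in total.

7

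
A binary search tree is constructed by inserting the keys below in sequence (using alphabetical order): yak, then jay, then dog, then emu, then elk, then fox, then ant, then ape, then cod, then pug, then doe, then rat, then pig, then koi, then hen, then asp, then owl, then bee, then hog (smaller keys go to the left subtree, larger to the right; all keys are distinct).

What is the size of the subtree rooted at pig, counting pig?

3

Insert yak: tree is empty, so yak becomes the root.
Insert jay: jay < yak → go left. Place as left child of yak.
Insert dog: dog < yak → go left; dog < jay → go left. Place as left child of jay.
Insert emu: emu < yak → go left; emu < jay → go left; emu > dog → go right. Place as right child of dog.
Insert elk: elk < yak → go left; elk < jay → go left; elk > dog → go right; elk < emu → go left. Place as left child of emu.
Insert fox: fox < yak → go left; fox < jay → go left; fox > dog → go right; fox > emu → go right. Place as right child of emu.
Insert ant: ant < yak → go left; ant < jay → go left; ant < dog → go left. Place as left child of dog.
Insert ape: ape < yak → go left; ape < jay → go left; ape < dog → go left; ape > ant → go right. Place as right child of ant.
Insert cod: cod < yak → go left; cod < jay → go left; cod < dog → go left; cod > ant → go right; cod > ape → go right. Place as right child of ape.
Insert pug: pug < yak → go left; pug > jay → go right. Place as right child of jay.
Insert doe: doe < yak → go left; doe < jay → go left; doe < dog → go left; doe > ant → go right; doe > ape → go right; doe > cod → go right. Place as right child of cod.
Insert rat: rat < yak → go left; rat > jay → go right; rat > pug → go right. Place as right child of pug.
Insert pig: pig < yak → go left; pig > jay → go right; pig < pug → go left. Place as left child of pug.
Insert koi: koi < yak → go left; koi > jay → go right; koi < pug → go left; koi < pig → go left. Place as left child of pig.
Insert hen: hen < yak → go left; hen < jay → go left; hen > dog → go right; hen > emu → go right; hen > fox → go right. Place as right child of fox.
Insert asp: asp < yak → go left; asp < jay → go left; asp < dog → go left; asp > ant → go right; asp > ape → go right; asp < cod → go left. Place as left child of cod.
Insert owl: owl < yak → go left; owl > jay → go right; owl < pug → go left; owl < pig → go left; owl > koi → go right. Place as right child of koi.
Insert bee: bee < yak → go left; bee < jay → go left; bee < dog → go left; bee > ant → go right; bee > ape → go right; bee < cod → go left; bee > asp → go right. Place as right child of asp.
Insert hog: hog < yak → go left; hog < jay → go left; hog > dog → go right; hog > emu → go right; hog > fox → go right; hog > hen → go right. Place as right child of hen.

Subtree rooted at pig contains: pig, koi, owl — 3 nodes.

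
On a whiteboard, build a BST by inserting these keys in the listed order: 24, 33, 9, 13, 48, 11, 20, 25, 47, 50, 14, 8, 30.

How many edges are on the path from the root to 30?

3

Insert 24: tree is empty, so 24 becomes the root.
Insert 33: 33 > 24 → go right. Place as right child of 24.
Insert 9: 9 < 24 → go left. Place as left child of 24.
Insert 13: 13 < 24 → go left; 13 > 9 → go right. Place as right child of 9.
Insert 48: 48 > 24 → go right; 48 > 33 → go right. Place as right child of 33.
Insert 11: 11 < 24 → go left; 11 > 9 → go right; 11 < 13 → go left. Place as left child of 13.
Insert 20: 20 < 24 → go left; 20 > 9 → go right; 20 > 13 → go right. Place as right child of 13.
Insert 25: 25 > 24 → go right; 25 < 33 → go left. Place as left child of 33.
Insert 47: 47 > 24 → go right; 47 > 33 → go right; 47 < 48 → go left. Place as left child of 48.
Insert 50: 50 > 24 → go right; 50 > 33 → go right; 50 > 48 → go right. Place as right child of 48.
Insert 14: 14 < 24 → go left; 14 > 9 → go right; 14 > 13 → go right; 14 < 20 → go left. Place as left child of 20.
Insert 8: 8 < 24 → go left; 8 < 9 → go left. Place as left child of 9.
Insert 30: 30 > 24 → go right; 30 < 33 → go left; 30 > 25 → go right. Place as right child of 25.

Path to 30: 24 → 33 → 25 → 30, which is 3 edges.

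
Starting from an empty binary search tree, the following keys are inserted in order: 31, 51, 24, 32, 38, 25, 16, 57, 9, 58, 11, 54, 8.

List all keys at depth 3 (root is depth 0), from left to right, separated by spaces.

Insert 31: tree is empty, so 31 becomes the root.
Insert 51: 51 > 31 → go right. Place as right child of 31.
Insert 24: 24 < 31 → go left. Place as left child of 31.
Insert 32: 32 > 31 → go right; 32 < 51 → go left. Place as left child of 51.
Insert 38: 38 > 31 → go right; 38 < 51 → go left; 38 > 32 → go right. Place as right child of 32.
Insert 25: 25 < 31 → go left; 25 > 24 → go right. Place as right child of 24.
Insert 16: 16 < 31 → go left; 16 < 24 → go left. Place as left child of 24.
Insert 57: 57 > 31 → go right; 57 > 51 → go right. Place as right child of 51.
Insert 9: 9 < 31 → go left; 9 < 24 → go left; 9 < 16 → go left. Place as left child of 16.
Insert 58: 58 > 31 → go right; 58 > 51 → go right; 58 > 57 → go right. Place as right child of 57.
Insert 11: 11 < 31 → go left; 11 < 24 → go left; 11 < 16 → go left; 11 > 9 → go right. Place as right child of 9.
Insert 54: 54 > 31 → go right; 54 > 51 → go right; 54 < 57 → go left. Place as left child of 57.
Insert 8: 8 < 31 → go left; 8 < 24 → go left; 8 < 16 → go left; 8 < 9 → go left. Place as left child of 9.

9 38 54 58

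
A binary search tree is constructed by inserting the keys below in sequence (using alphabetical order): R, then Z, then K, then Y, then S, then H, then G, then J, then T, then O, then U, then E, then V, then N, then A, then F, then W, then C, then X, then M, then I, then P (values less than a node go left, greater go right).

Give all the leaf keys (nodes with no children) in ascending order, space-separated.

Insert R: tree is empty, so R becomes the root.
Insert Z: Z > R → go right. Place as right child of R.
Insert K: K < R → go left. Place as left child of R.
Insert Y: Y > R → go right; Y < Z → go left. Place as left child of Z.
Insert S: S > R → go right; S < Z → go left; S < Y → go left. Place as left child of Y.
Insert H: H < R → go left; H < K → go left. Place as left child of K.
Insert G: G < R → go left; G < K → go left; G < H → go left. Place as left child of H.
Insert J: J < R → go left; J < K → go left; J > H → go right. Place as right child of H.
Insert T: T > R → go right; T < Z → go left; T < Y → go left; T > S → go right. Place as right child of S.
Insert O: O < R → go left; O > K → go right. Place as right child of K.
Insert U: U > R → go right; U < Z → go left; U < Y → go left; U > S → go right; U > T → go right. Place as right child of T.
Insert E: E < R → go left; E < K → go left; E < H → go left; E < G → go left. Place as left child of G.
Insert V: V > R → go right; V < Z → go left; V < Y → go left; V > S → go right; V > T → go right; V > U → go right. Place as right child of U.
Insert N: N < R → go left; N > K → go right; N < O → go left. Place as left child of O.
Insert A: A < R → go left; A < K → go left; A < H → go left; A < G → go left; A < E → go left. Place as left child of E.
Insert F: F < R → go left; F < K → go left; F < H → go left; F < G → go left; F > E → go right. Place as right child of E.
Insert W: W > R → go right; W < Z → go left; W < Y → go left; W > S → go right; W > T → go right; W > U → go right; W > V → go right. Place as right child of V.
Insert C: C < R → go left; C < K → go left; C < H → go left; C < G → go left; C < E → go left; C > A → go right. Place as right child of A.
Insert X: X > R → go right; X < Z → go left; X < Y → go left; X > S → go right; X > T → go right; X > U → go right; X > V → go right; X > W → go right. Place as right child of W.
Insert M: M < R → go left; M > K → go right; M < O → go left; M < N → go left. Place as left child of N.
Insert I: I < R → go left; I < K → go left; I > H → go right; I < J → go left. Place as left child of J.
Insert P: P < R → go left; P > K → go right; P > O → go right. Place as right child of O.

C F I M P X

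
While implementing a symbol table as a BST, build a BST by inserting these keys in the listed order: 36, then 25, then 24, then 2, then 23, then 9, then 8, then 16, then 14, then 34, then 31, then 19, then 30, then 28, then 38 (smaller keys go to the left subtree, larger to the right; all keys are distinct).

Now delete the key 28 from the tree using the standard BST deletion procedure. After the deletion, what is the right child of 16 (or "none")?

19

36: root
25: left child of 36 (depth 1)
24: left child of 25 (depth 2)
2: left child of 24 (depth 3)
23: right child of 2 (depth 4)
9: left child of 23 (depth 5)
8: left child of 9 (depth 6)
16: right child of 9 (depth 6)
14: left child of 16 (depth 7)
34: right child of 25 (depth 2)
31: left child of 34 (depth 3)
19: right child of 16 (depth 7)
30: left child of 31 (depth 4)
28: left child of 30 (depth 5)
38: right child of 36 (depth 1)

Delete 28 (at most one child — splice it out).
After deletion, 16's right child: 19.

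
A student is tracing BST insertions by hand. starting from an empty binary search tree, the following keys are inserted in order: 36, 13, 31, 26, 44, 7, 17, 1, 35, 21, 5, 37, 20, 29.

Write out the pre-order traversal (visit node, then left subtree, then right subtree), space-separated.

Insert 36: tree is empty, so 36 becomes the root.
Insert 13: 13 < 36 → go left. Place as left child of 36.
Insert 31: 31 < 36 → go left; 31 > 13 → go right. Place as right child of 13.
Insert 26: 26 < 36 → go left; 26 > 13 → go right; 26 < 31 → go left. Place as left child of 31.
Insert 44: 44 > 36 → go right. Place as right child of 36.
Insert 7: 7 < 36 → go left; 7 < 13 → go left. Place as left child of 13.
Insert 17: 17 < 36 → go left; 17 > 13 → go right; 17 < 31 → go left; 17 < 26 → go left. Place as left child of 26.
Insert 1: 1 < 36 → go left; 1 < 13 → go left; 1 < 7 → go left. Place as left child of 7.
Insert 35: 35 < 36 → go left; 35 > 13 → go right; 35 > 31 → go right. Place as right child of 31.
Insert 21: 21 < 36 → go left; 21 > 13 → go right; 21 < 31 → go left; 21 < 26 → go left; 21 > 17 → go right. Place as right child of 17.
Insert 5: 5 < 36 → go left; 5 < 13 → go left; 5 < 7 → go left; 5 > 1 → go right. Place as right child of 1.
Insert 37: 37 > 36 → go right; 37 < 44 → go left. Place as left child of 44.
Insert 20: 20 < 36 → go left; 20 > 13 → go right; 20 < 31 → go left; 20 < 26 → go left; 20 > 17 → go right; 20 < 21 → go left. Place as left child of 21.
Insert 29: 29 < 36 → go left; 29 > 13 → go right; 29 < 31 → go left; 29 > 26 → go right. Place as right child of 26.

36 13 7 1 5 31 26 17 21 20 29 35 44 37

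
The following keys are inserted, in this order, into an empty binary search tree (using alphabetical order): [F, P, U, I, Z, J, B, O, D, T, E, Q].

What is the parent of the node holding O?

F: root
P: right child of F (depth 1)
U: right child of P (depth 2)
I: left child of P (depth 2)
Z: right child of U (depth 3)
J: right child of I (depth 3)
B: left child of F (depth 1)
O: right child of J (depth 4)
D: right child of B (depth 2)
T: left child of U (depth 3)
E: right child of D (depth 3)
Q: left child of T (depth 4)

J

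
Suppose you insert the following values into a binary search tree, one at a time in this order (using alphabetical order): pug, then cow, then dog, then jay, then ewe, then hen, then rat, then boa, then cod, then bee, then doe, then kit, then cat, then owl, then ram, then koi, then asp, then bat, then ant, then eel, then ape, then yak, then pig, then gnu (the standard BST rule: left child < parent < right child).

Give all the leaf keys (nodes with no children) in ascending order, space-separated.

pug: root
cow: left child of pug (depth 1)
dog: right child of cow (depth 2)
jay: right child of dog (depth 3)
ewe: left child of jay (depth 4)
hen: right child of ewe (depth 5)
rat: right child of pug (depth 1)
boa: left child of cow (depth 2)
cod: right child of boa (depth 3)
bee: left child of boa (depth 3)
doe: left child of dog (depth 3)
kit: right child of jay (depth 4)
cat: left child of cod (depth 4)
owl: right child of kit (depth 5)
ram: left child of rat (depth 2)
koi: left child of owl (depth 6)
asp: left child of bee (depth 4)
bat: right child of asp (depth 5)
ant: left child of asp (depth 5)
eel: left child of ewe (depth 5)
ape: right child of ant (depth 6)
yak: right child of rat (depth 2)
pig: right child of owl (depth 6)
gnu: left child of hen (depth 6)

ape bat cat doe eel gnu koi pig ram yak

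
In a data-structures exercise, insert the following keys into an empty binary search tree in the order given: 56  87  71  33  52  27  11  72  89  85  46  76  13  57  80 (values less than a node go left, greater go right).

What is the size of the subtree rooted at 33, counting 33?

6

Insert 56: tree is empty, so 56 becomes the root.
Insert 87: 87 > 56 → go right. Place as right child of 56.
Insert 71: 71 > 56 → go right; 71 < 87 → go left. Place as left child of 87.
Insert 33: 33 < 56 → go left. Place as left child of 56.
Insert 52: 52 < 56 → go left; 52 > 33 → go right. Place as right child of 33.
Insert 27: 27 < 56 → go left; 27 < 33 → go left. Place as left child of 33.
Insert 11: 11 < 56 → go left; 11 < 33 → go left; 11 < 27 → go left. Place as left child of 27.
Insert 72: 72 > 56 → go right; 72 < 87 → go left; 72 > 71 → go right. Place as right child of 71.
Insert 89: 89 > 56 → go right; 89 > 87 → go right. Place as right child of 87.
Insert 85: 85 > 56 → go right; 85 < 87 → go left; 85 > 71 → go right; 85 > 72 → go right. Place as right child of 72.
Insert 46: 46 < 56 → go left; 46 > 33 → go right; 46 < 52 → go left. Place as left child of 52.
Insert 76: 76 > 56 → go right; 76 < 87 → go left; 76 > 71 → go right; 76 > 72 → go right; 76 < 85 → go left. Place as left child of 85.
Insert 13: 13 < 56 → go left; 13 < 33 → go left; 13 < 27 → go left; 13 > 11 → go right. Place as right child of 11.
Insert 57: 57 > 56 → go right; 57 < 87 → go left; 57 < 71 → go left. Place as left child of 71.
Insert 80: 80 > 56 → go right; 80 < 87 → go left; 80 > 71 → go right; 80 > 72 → go right; 80 < 85 → go left; 80 > 76 → go right. Place as right child of 76.

Subtree rooted at 33 contains: 33, 27, 11, 13, 52, 46 — 6 nodes.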